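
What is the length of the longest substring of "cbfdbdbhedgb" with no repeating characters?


Input: "cbfdbdbhedgb"
Sliding window (track last position of each char):
  Position 0 ('c'): window [0,0] length 1 -- new best
  Position 1 ('b'): window [0,1] length 2 -- new best
  Position 2 ('f'): window [0,2] length 3 -- new best
  Position 3 ('d'): window [0,3] length 4 -- new best
  Position 4 ('b'): repeat (last at 1), move window start to 2
  Position 4 ('b'): window [2,4] length 3
  Position 5 ('d'): repeat (last at 3), move window start to 4
  Position 5 ('d'): window [4,5] length 2
  Position 6 ('b'): repeat (last at 4), move window start to 5
  Position 6 ('b'): window [5,6] length 2
  Position 7 ('h'): window [5,7] length 3
  Position 8 ('e'): window [5,8] length 4
  Position 9 ('d'): repeat (last at 5), move window start to 6
  Position 9 ('d'): window [6,9] length 4
  Position 10 ('g'): window [6,10] length 5 -- new best
  Position 11 ('b'): repeat (last at 6), move window start to 7
  Position 11 ('b'): window [7,11] length 5
Longest substring with no repeats: "bhedg" with length 5

5


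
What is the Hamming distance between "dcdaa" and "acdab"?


Comparing "dcdaa" and "acdab" position by position:
  Position 0: 'd' vs 'a' => differ
  Position 1: 'c' vs 'c' => same
  Position 2: 'd' vs 'd' => same
  Position 3: 'a' vs 'a' => same
  Position 4: 'a' vs 'b' => differ
Total differences (Hamming distance): 2

2


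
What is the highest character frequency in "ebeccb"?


Input: ebeccb
Character counts:
  'b': 2
  'c': 2
  'e': 2
Maximum frequency: 2

2


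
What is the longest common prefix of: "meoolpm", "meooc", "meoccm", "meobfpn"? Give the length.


Words: meoolpm, meooc, meoccm, meobfpn
  Position 0: all 'm' => match
  Position 1: all 'e' => match
  Position 2: all 'o' => match
  Position 3: ('o', 'o', 'c', 'b') => mismatch, stop
LCP = "meo" (length 3)

3


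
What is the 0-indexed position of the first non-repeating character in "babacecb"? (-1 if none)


Input: babacecb
Character frequencies:
  'a': 2
  'b': 3
  'c': 2
  'e': 1
Scanning left to right for freq == 1:
  Position 0 ('b'): freq=3, skip
  Position 1 ('a'): freq=2, skip
  Position 2 ('b'): freq=3, skip
  Position 3 ('a'): freq=2, skip
  Position 4 ('c'): freq=2, skip
  Position 5 ('e'): unique! => answer = 5

5


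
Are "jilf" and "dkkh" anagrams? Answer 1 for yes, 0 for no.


Strings: "jilf", "dkkh"
Sorted first:  fijl
Sorted second: dhkk
Differ at position 0: 'f' vs 'd' => not anagrams

0


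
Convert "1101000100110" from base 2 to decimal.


Input: "1101000100110" in base 2
Positional expansion:
  Digit '1' (value 1) x 2^12 = 4096
  Digit '1' (value 1) x 2^11 = 2048
  Digit '0' (value 0) x 2^10 = 0
  Digit '1' (value 1) x 2^9 = 512
  Digit '0' (value 0) x 2^8 = 0
  Digit '0' (value 0) x 2^7 = 0
  Digit '0' (value 0) x 2^6 = 0
  Digit '1' (value 1) x 2^5 = 32
  Digit '0' (value 0) x 2^4 = 0
  Digit '0' (value 0) x 2^3 = 0
  Digit '1' (value 1) x 2^2 = 4
  Digit '1' (value 1) x 2^1 = 2
  Digit '0' (value 0) x 2^0 = 0
Sum = 6694

6694


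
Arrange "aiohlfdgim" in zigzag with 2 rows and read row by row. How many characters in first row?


Zigzag "aiohlfdgim" into 2 rows:
Placing characters:
  'a' => row 0
  'i' => row 1
  'o' => row 0
  'h' => row 1
  'l' => row 0
  'f' => row 1
  'd' => row 0
  'g' => row 1
  'i' => row 0
  'm' => row 1
Rows:
  Row 0: "aoldi"
  Row 1: "ihfgm"
First row length: 5

5


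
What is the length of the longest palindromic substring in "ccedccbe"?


Input: "ccedccbe"
Checking substrings for palindromes:
  [0:2] "cc" (len 2) => palindrome
  [4:6] "cc" (len 2) => palindrome
Longest palindromic substring: "cc" with length 2

2


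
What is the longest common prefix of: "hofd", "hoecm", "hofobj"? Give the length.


Words: hofd, hoecm, hofobj
  Position 0: all 'h' => match
  Position 1: all 'o' => match
  Position 2: ('f', 'e', 'f') => mismatch, stop
LCP = "ho" (length 2)

2


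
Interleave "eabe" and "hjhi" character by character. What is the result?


Interleaving "eabe" and "hjhi":
  Position 0: 'e' from first, 'h' from second => "eh"
  Position 1: 'a' from first, 'j' from second => "aj"
  Position 2: 'b' from first, 'h' from second => "bh"
  Position 3: 'e' from first, 'i' from second => "ei"
Result: ehajbhei

ehajbhei


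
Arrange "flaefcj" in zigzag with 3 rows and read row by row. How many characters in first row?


Zigzag "flaefcj" into 3 rows:
Placing characters:
  'f' => row 0
  'l' => row 1
  'a' => row 2
  'e' => row 1
  'f' => row 0
  'c' => row 1
  'j' => row 2
Rows:
  Row 0: "ff"
  Row 1: "lec"
  Row 2: "aj"
First row length: 2

2


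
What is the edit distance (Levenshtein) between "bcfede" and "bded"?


Computing edit distance: "bcfede" -> "bded"
DP table:
           b    d    e    d
      0    1    2    3    4
  b   1    0    1    2    3
  c   2    1    1    2    3
  f   3    2    2    2    3
  e   4    3    3    2    3
  d   5    4    3    3    2
  e   6    5    4    3    3
Edit distance = dp[6][4] = 3

3


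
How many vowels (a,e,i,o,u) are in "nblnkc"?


Input: nblnkc
Checking each character:
  'n' at position 0: consonant
  'b' at position 1: consonant
  'l' at position 2: consonant
  'n' at position 3: consonant
  'k' at position 4: consonant
  'c' at position 5: consonant
Total vowels: 0

0


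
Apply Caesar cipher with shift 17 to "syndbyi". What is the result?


Caesar cipher: shift "syndbyi" by 17
  's' (pos 18) + 17 = pos 9 = 'j'
  'y' (pos 24) + 17 = pos 15 = 'p'
  'n' (pos 13) + 17 = pos 4 = 'e'
  'd' (pos 3) + 17 = pos 20 = 'u'
  'b' (pos 1) + 17 = pos 18 = 's'
  'y' (pos 24) + 17 = pos 15 = 'p'
  'i' (pos 8) + 17 = pos 25 = 'z'
Result: jpeuspz

jpeuspz


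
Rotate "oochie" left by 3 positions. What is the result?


Input: "oochie", rotate left by 3
First 3 characters: "ooc"
Remaining characters: "hie"
Concatenate remaining + first: "hie" + "ooc" = "hieooc"

hieooc


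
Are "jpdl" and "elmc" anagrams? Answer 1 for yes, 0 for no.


Strings: "jpdl", "elmc"
Sorted first:  djlp
Sorted second: celm
Differ at position 0: 'd' vs 'c' => not anagrams

0


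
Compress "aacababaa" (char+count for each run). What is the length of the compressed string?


Input: aacababaa
Runs:
  'a' x 2 => "a2"
  'c' x 1 => "c1"
  'a' x 1 => "a1"
  'b' x 1 => "b1"
  'a' x 1 => "a1"
  'b' x 1 => "b1"
  'a' x 2 => "a2"
Compressed: "a2c1a1b1a1b1a2"
Compressed length: 14

14


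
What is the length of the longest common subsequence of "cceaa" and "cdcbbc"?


LCS of "cceaa" and "cdcbbc"
DP table:
           c    d    c    b    b    c
      0    0    0    0    0    0    0
  c   0    1    1    1    1    1    1
  c   0    1    1    2    2    2    2
  e   0    1    1    2    2    2    2
  a   0    1    1    2    2    2    2
  a   0    1    1    2    2    2    2
LCS length = dp[5][6] = 2

2


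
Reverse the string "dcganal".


Input: dcganal
Reading characters right to left:
  Position 6: 'l'
  Position 5: 'a'
  Position 4: 'n'
  Position 3: 'a'
  Position 2: 'g'
  Position 1: 'c'
  Position 0: 'd'
Reversed: lanagcd

lanagcd


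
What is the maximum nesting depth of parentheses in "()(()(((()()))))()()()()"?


Input: "()(()(((()()))))()()()()"
Tracking depth:
  Position 0 '(': depth becomes 1
  Position 1 ')': depth becomes 0
  Position 2 '(': depth becomes 1
  Position 3 '(': depth becomes 2
  Position 4 ')': depth becomes 1
  Position 5 '(': depth becomes 2
  Position 6 '(': depth becomes 3
  Position 7 '(': depth becomes 4
  Position 8 '(': depth becomes 5
  Position 9 ')': depth becomes 4
  Position 10 '(': depth becomes 5
  Position 11 ')': depth becomes 4
  Position 12 ')': depth becomes 3
  Position 13 ')': depth becomes 2
  Position 14 ')': depth becomes 1
  Position 15 ')': depth becomes 0
  Position 16 '(': depth becomes 1
  Position 17 ')': depth becomes 0
  Position 18 '(': depth becomes 1
  Position 19 ')': depth becomes 0
  Position 20 '(': depth becomes 1
  Position 21 ')': depth becomes 0
  Position 22 '(': depth becomes 1
  Position 23 ')': depth becomes 0
Maximum depth reached: 5

5


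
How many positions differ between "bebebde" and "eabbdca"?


Comparing "bebebde" and "eabbdca" position by position:
  Position 0: 'b' vs 'e' => DIFFER
  Position 1: 'e' vs 'a' => DIFFER
  Position 2: 'b' vs 'b' => same
  Position 3: 'e' vs 'b' => DIFFER
  Position 4: 'b' vs 'd' => DIFFER
  Position 5: 'd' vs 'c' => DIFFER
  Position 6: 'e' vs 'a' => DIFFER
Positions that differ: 6

6


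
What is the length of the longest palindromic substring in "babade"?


Input: "babade"
Checking substrings for palindromes:
  [0:3] "bab" (len 3) => palindrome
  [1:4] "aba" (len 3) => palindrome
Longest palindromic substring: "bab" with length 3

3


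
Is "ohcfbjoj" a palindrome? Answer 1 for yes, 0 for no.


Input: ohcfbjoj
Reversed: jojbfcho
  Compare pos 0 ('o') with pos 7 ('j'): MISMATCH
  Compare pos 1 ('h') with pos 6 ('o'): MISMATCH
  Compare pos 2 ('c') with pos 5 ('j'): MISMATCH
  Compare pos 3 ('f') with pos 4 ('b'): MISMATCH
Result: not a palindrome

0


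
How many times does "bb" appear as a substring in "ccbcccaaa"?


Searching for "bb" in "ccbcccaaa"
Scanning each position:
  Position 0: "cc" => no
  Position 1: "cb" => no
  Position 2: "bc" => no
  Position 3: "cc" => no
  Position 4: "cc" => no
  Position 5: "ca" => no
  Position 6: "aa" => no
  Position 7: "aa" => no
Total occurrences: 0

0


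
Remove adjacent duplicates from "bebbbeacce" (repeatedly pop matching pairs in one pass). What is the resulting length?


Input: bebbbeacce
Stack-based adjacent duplicate removal:
  Read 'b': push. Stack: b
  Read 'e': push. Stack: be
  Read 'b': push. Stack: beb
  Read 'b': matches stack top 'b' => pop. Stack: be
  Read 'b': push. Stack: beb
  Read 'e': push. Stack: bebe
  Read 'a': push. Stack: bebea
  Read 'c': push. Stack: bebeac
  Read 'c': matches stack top 'c' => pop. Stack: bebea
  Read 'e': push. Stack: bebeae
Final stack: "bebeae" (length 6)

6


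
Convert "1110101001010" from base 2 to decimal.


Input: "1110101001010" in base 2
Positional expansion:
  Digit '1' (value 1) x 2^12 = 4096
  Digit '1' (value 1) x 2^11 = 2048
  Digit '1' (value 1) x 2^10 = 1024
  Digit '0' (value 0) x 2^9 = 0
  Digit '1' (value 1) x 2^8 = 256
  Digit '0' (value 0) x 2^7 = 0
  Digit '1' (value 1) x 2^6 = 64
  Digit '0' (value 0) x 2^5 = 0
  Digit '0' (value 0) x 2^4 = 0
  Digit '1' (value 1) x 2^3 = 8
  Digit '0' (value 0) x 2^2 = 0
  Digit '1' (value 1) x 2^1 = 2
  Digit '0' (value 0) x 2^0 = 0
Sum = 7498

7498


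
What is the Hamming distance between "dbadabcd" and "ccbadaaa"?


Comparing "dbadabcd" and "ccbadaaa" position by position:
  Position 0: 'd' vs 'c' => differ
  Position 1: 'b' vs 'c' => differ
  Position 2: 'a' vs 'b' => differ
  Position 3: 'd' vs 'a' => differ
  Position 4: 'a' vs 'd' => differ
  Position 5: 'b' vs 'a' => differ
  Position 6: 'c' vs 'a' => differ
  Position 7: 'd' vs 'a' => differ
Total differences (Hamming distance): 8

8


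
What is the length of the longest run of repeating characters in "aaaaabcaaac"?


Input: "aaaaabcaaac"
Scanning for longest run:
  Position 1 ('a'): continues run of 'a', length=2
  Position 2 ('a'): continues run of 'a', length=3
  Position 3 ('a'): continues run of 'a', length=4
  Position 4 ('a'): continues run of 'a', length=5
  Position 5 ('b'): new char, reset run to 1
  Position 6 ('c'): new char, reset run to 1
  Position 7 ('a'): new char, reset run to 1
  Position 8 ('a'): continues run of 'a', length=2
  Position 9 ('a'): continues run of 'a', length=3
  Position 10 ('c'): new char, reset run to 1
Longest run: 'a' with length 5

5


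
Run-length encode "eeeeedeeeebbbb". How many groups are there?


Input: eeeeedeeeebbbb
Scanning for consecutive runs:
  Group 1: 'e' x 5 (positions 0-4)
  Group 2: 'd' x 1 (positions 5-5)
  Group 3: 'e' x 4 (positions 6-9)
  Group 4: 'b' x 4 (positions 10-13)
Total groups: 4

4


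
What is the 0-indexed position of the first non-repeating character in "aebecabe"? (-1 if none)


Input: aebecabe
Character frequencies:
  'a': 2
  'b': 2
  'c': 1
  'e': 3
Scanning left to right for freq == 1:
  Position 0 ('a'): freq=2, skip
  Position 1 ('e'): freq=3, skip
  Position 2 ('b'): freq=2, skip
  Position 3 ('e'): freq=3, skip
  Position 4 ('c'): unique! => answer = 4

4


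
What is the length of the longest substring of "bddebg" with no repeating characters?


Input: "bddebg"
Sliding window (track last position of each char):
  Position 0 ('b'): window [0,0] length 1 -- new best
  Position 1 ('d'): window [0,1] length 2 -- new best
  Position 2 ('d'): repeat (last at 1), move window start to 2
  Position 2 ('d'): window [2,2] length 1
  Position 3 ('e'): window [2,3] length 2
  Position 4 ('b'): window [2,4] length 3 -- new best
  Position 5 ('g'): window [2,5] length 4 -- new best
Longest substring with no repeats: "debg" with length 4

4


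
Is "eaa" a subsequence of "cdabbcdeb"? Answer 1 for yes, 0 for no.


Check if "eaa" is a subsequence of "cdabbcdeb"
Greedy scan:
  Position 0 ('c'): no match needed
  Position 1 ('d'): no match needed
  Position 2 ('a'): no match needed
  Position 3 ('b'): no match needed
  Position 4 ('b'): no match needed
  Position 5 ('c'): no match needed
  Position 6 ('d'): no match needed
  Position 7 ('e'): matches sub[0] = 'e'
  Position 8 ('b'): no match needed
Only matched 1/3 characters => not a subsequence

0


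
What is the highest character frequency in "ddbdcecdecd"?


Input: ddbdcecdecd
Character counts:
  'b': 1
  'c': 3
  'd': 5
  'e': 2
Maximum frequency: 5

5


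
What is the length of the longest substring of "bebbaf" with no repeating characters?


Input: "bebbaf"
Sliding window (track last position of each char):
  Position 0 ('b'): window [0,0] length 1 -- new best
  Position 1 ('e'): window [0,1] length 2 -- new best
  Position 2 ('b'): repeat (last at 0), move window start to 1
  Position 2 ('b'): window [1,2] length 2
  Position 3 ('b'): repeat (last at 2), move window start to 3
  Position 3 ('b'): window [3,3] length 1
  Position 4 ('a'): window [3,4] length 2
  Position 5 ('f'): window [3,5] length 3 -- new best
Longest substring with no repeats: "baf" with length 3

3


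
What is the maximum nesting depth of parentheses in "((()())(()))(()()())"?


Input: "((()())(()))(()()())"
Tracking depth:
  Position 0 '(': depth becomes 1
  Position 1 '(': depth becomes 2
  Position 2 '(': depth becomes 3
  Position 3 ')': depth becomes 2
  Position 4 '(': depth becomes 3
  Position 5 ')': depth becomes 2
  Position 6 ')': depth becomes 1
  Position 7 '(': depth becomes 2
  Position 8 '(': depth becomes 3
  Position 9 ')': depth becomes 2
  Position 10 ')': depth becomes 1
  Position 11 ')': depth becomes 0
  Position 12 '(': depth becomes 1
  Position 13 '(': depth becomes 2
  Position 14 ')': depth becomes 1
  Position 15 '(': depth becomes 2
  Position 16 ')': depth becomes 1
  Position 17 '(': depth becomes 2
  Position 18 ')': depth becomes 1
  Position 19 ')': depth becomes 0
Maximum depth reached: 3

3


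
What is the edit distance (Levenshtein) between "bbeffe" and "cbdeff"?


Computing edit distance: "bbeffe" -> "cbdeff"
DP table:
           c    b    d    e    f    f
      0    1    2    3    4    5    6
  b   1    1    1    2    3    4    5
  b   2    2    1    2    3    4    5
  e   3    3    2    2    2    3    4
  f   4    4    3    3    3    2    3
  f   5    5    4    4    4    3    2
  e   6    6    5    5    4    4    3
Edit distance = dp[6][6] = 3

3


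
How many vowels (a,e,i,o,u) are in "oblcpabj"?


Input: oblcpabj
Checking each character:
  'o' at position 0: vowel (running total: 1)
  'b' at position 1: consonant
  'l' at position 2: consonant
  'c' at position 3: consonant
  'p' at position 4: consonant
  'a' at position 5: vowel (running total: 2)
  'b' at position 6: consonant
  'j' at position 7: consonant
Total vowels: 2

2


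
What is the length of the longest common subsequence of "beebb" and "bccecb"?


LCS of "beebb" and "bccecb"
DP table:
           b    c    c    e    c    b
      0    0    0    0    0    0    0
  b   0    1    1    1    1    1    1
  e   0    1    1    1    2    2    2
  e   0    1    1    1    2    2    2
  b   0    1    1    1    2    2    3
  b   0    1    1    1    2    2    3
LCS length = dp[5][6] = 3

3


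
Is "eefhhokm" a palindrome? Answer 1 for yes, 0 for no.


Input: eefhhokm
Reversed: mkohhfee
  Compare pos 0 ('e') with pos 7 ('m'): MISMATCH
  Compare pos 1 ('e') with pos 6 ('k'): MISMATCH
  Compare pos 2 ('f') with pos 5 ('o'): MISMATCH
  Compare pos 3 ('h') with pos 4 ('h'): match
Result: not a palindrome

0


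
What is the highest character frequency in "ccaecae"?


Input: ccaecae
Character counts:
  'a': 2
  'c': 3
  'e': 2
Maximum frequency: 3

3


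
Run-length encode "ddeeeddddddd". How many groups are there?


Input: ddeeeddddddd
Scanning for consecutive runs:
  Group 1: 'd' x 2 (positions 0-1)
  Group 2: 'e' x 3 (positions 2-4)
  Group 3: 'd' x 7 (positions 5-11)
Total groups: 3

3


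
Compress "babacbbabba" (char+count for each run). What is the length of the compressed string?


Input: babacbbabba
Runs:
  'b' x 1 => "b1"
  'a' x 1 => "a1"
  'b' x 1 => "b1"
  'a' x 1 => "a1"
  'c' x 1 => "c1"
  'b' x 2 => "b2"
  'a' x 1 => "a1"
  'b' x 2 => "b2"
  'a' x 1 => "a1"
Compressed: "b1a1b1a1c1b2a1b2a1"
Compressed length: 18

18


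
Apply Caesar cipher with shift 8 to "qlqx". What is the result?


Caesar cipher: shift "qlqx" by 8
  'q' (pos 16) + 8 = pos 24 = 'y'
  'l' (pos 11) + 8 = pos 19 = 't'
  'q' (pos 16) + 8 = pos 24 = 'y'
  'x' (pos 23) + 8 = pos 5 = 'f'
Result: ytyf

ytyf


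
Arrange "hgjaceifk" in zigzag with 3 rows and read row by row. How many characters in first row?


Zigzag "hgjaceifk" into 3 rows:
Placing characters:
  'h' => row 0
  'g' => row 1
  'j' => row 2
  'a' => row 1
  'c' => row 0
  'e' => row 1
  'i' => row 2
  'f' => row 1
  'k' => row 0
Rows:
  Row 0: "hck"
  Row 1: "gaef"
  Row 2: "ji"
First row length: 3

3


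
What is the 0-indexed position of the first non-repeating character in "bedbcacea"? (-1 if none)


Input: bedbcacea
Character frequencies:
  'a': 2
  'b': 2
  'c': 2
  'd': 1
  'e': 2
Scanning left to right for freq == 1:
  Position 0 ('b'): freq=2, skip
  Position 1 ('e'): freq=2, skip
  Position 2 ('d'): unique! => answer = 2

2


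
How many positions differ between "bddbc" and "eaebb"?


Comparing "bddbc" and "eaebb" position by position:
  Position 0: 'b' vs 'e' => DIFFER
  Position 1: 'd' vs 'a' => DIFFER
  Position 2: 'd' vs 'e' => DIFFER
  Position 3: 'b' vs 'b' => same
  Position 4: 'c' vs 'b' => DIFFER
Positions that differ: 4

4


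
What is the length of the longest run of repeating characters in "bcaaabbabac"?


Input: "bcaaabbabac"
Scanning for longest run:
  Position 1 ('c'): new char, reset run to 1
  Position 2 ('a'): new char, reset run to 1
  Position 3 ('a'): continues run of 'a', length=2
  Position 4 ('a'): continues run of 'a', length=3
  Position 5 ('b'): new char, reset run to 1
  Position 6 ('b'): continues run of 'b', length=2
  Position 7 ('a'): new char, reset run to 1
  Position 8 ('b'): new char, reset run to 1
  Position 9 ('a'): new char, reset run to 1
  Position 10 ('c'): new char, reset run to 1
Longest run: 'a' with length 3

3


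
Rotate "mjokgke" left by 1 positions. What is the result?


Input: "mjokgke", rotate left by 1
First 1 characters: "m"
Remaining characters: "jokgke"
Concatenate remaining + first: "jokgke" + "m" = "jokgkem"

jokgkem


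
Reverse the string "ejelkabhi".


Input: ejelkabhi
Reading characters right to left:
  Position 8: 'i'
  Position 7: 'h'
  Position 6: 'b'
  Position 5: 'a'
  Position 4: 'k'
  Position 3: 'l'
  Position 2: 'e'
  Position 1: 'j'
  Position 0: 'e'
Reversed: ihbakleje

ihbakleje


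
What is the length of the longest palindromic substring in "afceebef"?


Input: "afceebef"
Checking substrings for palindromes:
  [4:7] "ebe" (len 3) => palindrome
  [3:5] "ee" (len 2) => palindrome
Longest palindromic substring: "ebe" with length 3

3


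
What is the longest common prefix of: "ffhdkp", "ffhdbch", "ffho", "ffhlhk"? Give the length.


Words: ffhdkp, ffhdbch, ffho, ffhlhk
  Position 0: all 'f' => match
  Position 1: all 'f' => match
  Position 2: all 'h' => match
  Position 3: ('d', 'd', 'o', 'l') => mismatch, stop
LCP = "ffh" (length 3)

3


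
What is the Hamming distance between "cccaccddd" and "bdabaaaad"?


Comparing "cccaccddd" and "bdabaaaad" position by position:
  Position 0: 'c' vs 'b' => differ
  Position 1: 'c' vs 'd' => differ
  Position 2: 'c' vs 'a' => differ
  Position 3: 'a' vs 'b' => differ
  Position 4: 'c' vs 'a' => differ
  Position 5: 'c' vs 'a' => differ
  Position 6: 'd' vs 'a' => differ
  Position 7: 'd' vs 'a' => differ
  Position 8: 'd' vs 'd' => same
Total differences (Hamming distance): 8

8


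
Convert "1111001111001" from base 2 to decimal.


Input: "1111001111001" in base 2
Positional expansion:
  Digit '1' (value 1) x 2^12 = 4096
  Digit '1' (value 1) x 2^11 = 2048
  Digit '1' (value 1) x 2^10 = 1024
  Digit '1' (value 1) x 2^9 = 512
  Digit '0' (value 0) x 2^8 = 0
  Digit '0' (value 0) x 2^7 = 0
  Digit '1' (value 1) x 2^6 = 64
  Digit '1' (value 1) x 2^5 = 32
  Digit '1' (value 1) x 2^4 = 16
  Digit '1' (value 1) x 2^3 = 8
  Digit '0' (value 0) x 2^2 = 0
  Digit '0' (value 0) x 2^1 = 0
  Digit '1' (value 1) x 2^0 = 1
Sum = 7801

7801


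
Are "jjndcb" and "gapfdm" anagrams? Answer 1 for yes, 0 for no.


Strings: "jjndcb", "gapfdm"
Sorted first:  bcdjjn
Sorted second: adfgmp
Differ at position 0: 'b' vs 'a' => not anagrams

0


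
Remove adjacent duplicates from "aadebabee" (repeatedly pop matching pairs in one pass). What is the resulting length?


Input: aadebabee
Stack-based adjacent duplicate removal:
  Read 'a': push. Stack: a
  Read 'a': matches stack top 'a' => pop. Stack: (empty)
  Read 'd': push. Stack: d
  Read 'e': push. Stack: de
  Read 'b': push. Stack: deb
  Read 'a': push. Stack: deba
  Read 'b': push. Stack: debab
  Read 'e': push. Stack: debabe
  Read 'e': matches stack top 'e' => pop. Stack: debab
Final stack: "debab" (length 5)

5


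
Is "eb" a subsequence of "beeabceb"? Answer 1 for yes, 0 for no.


Check if "eb" is a subsequence of "beeabceb"
Greedy scan:
  Position 0 ('b'): no match needed
  Position 1 ('e'): matches sub[0] = 'e'
  Position 2 ('e'): no match needed
  Position 3 ('a'): no match needed
  Position 4 ('b'): matches sub[1] = 'b'
  Position 5 ('c'): no match needed
  Position 6 ('e'): no match needed
  Position 7 ('b'): no match needed
All 2 characters matched => is a subsequence

1


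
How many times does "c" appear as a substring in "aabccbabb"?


Searching for "c" in "aabccbabb"
Scanning each position:
  Position 0: "a" => no
  Position 1: "a" => no
  Position 2: "b" => no
  Position 3: "c" => MATCH
  Position 4: "c" => MATCH
  Position 5: "b" => no
  Position 6: "a" => no
  Position 7: "b" => no
  Position 8: "b" => no
Total occurrences: 2

2


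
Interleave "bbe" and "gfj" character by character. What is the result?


Interleaving "bbe" and "gfj":
  Position 0: 'b' from first, 'g' from second => "bg"
  Position 1: 'b' from first, 'f' from second => "bf"
  Position 2: 'e' from first, 'j' from second => "ej"
Result: bgbfej

bgbfej


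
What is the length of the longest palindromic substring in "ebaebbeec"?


Input: "ebaebbeec"
Checking substrings for palindromes:
  [3:7] "ebbe" (len 4) => palindrome
  [4:6] "bb" (len 2) => palindrome
  [6:8] "ee" (len 2) => palindrome
Longest palindromic substring: "ebbe" with length 4

4


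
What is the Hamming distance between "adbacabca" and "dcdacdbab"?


Comparing "adbacabca" and "dcdacdbab" position by position:
  Position 0: 'a' vs 'd' => differ
  Position 1: 'd' vs 'c' => differ
  Position 2: 'b' vs 'd' => differ
  Position 3: 'a' vs 'a' => same
  Position 4: 'c' vs 'c' => same
  Position 5: 'a' vs 'd' => differ
  Position 6: 'b' vs 'b' => same
  Position 7: 'c' vs 'a' => differ
  Position 8: 'a' vs 'b' => differ
Total differences (Hamming distance): 6

6


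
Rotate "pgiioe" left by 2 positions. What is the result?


Input: "pgiioe", rotate left by 2
First 2 characters: "pg"
Remaining characters: "iioe"
Concatenate remaining + first: "iioe" + "pg" = "iioepg"

iioepg


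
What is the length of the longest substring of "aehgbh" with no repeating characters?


Input: "aehgbh"
Sliding window (track last position of each char):
  Position 0 ('a'): window [0,0] length 1 -- new best
  Position 1 ('e'): window [0,1] length 2 -- new best
  Position 2 ('h'): window [0,2] length 3 -- new best
  Position 3 ('g'): window [0,3] length 4 -- new best
  Position 4 ('b'): window [0,4] length 5 -- new best
  Position 5 ('h'): repeat (last at 2), move window start to 3
  Position 5 ('h'): window [3,5] length 3
Longest substring with no repeats: "aehgb" with length 5

5


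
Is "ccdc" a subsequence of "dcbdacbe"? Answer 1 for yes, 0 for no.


Check if "ccdc" is a subsequence of "dcbdacbe"
Greedy scan:
  Position 0 ('d'): no match needed
  Position 1 ('c'): matches sub[0] = 'c'
  Position 2 ('b'): no match needed
  Position 3 ('d'): no match needed
  Position 4 ('a'): no match needed
  Position 5 ('c'): matches sub[1] = 'c'
  Position 6 ('b'): no match needed
  Position 7 ('e'): no match needed
Only matched 2/4 characters => not a subsequence

0


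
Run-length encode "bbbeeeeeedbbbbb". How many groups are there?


Input: bbbeeeeeedbbbbb
Scanning for consecutive runs:
  Group 1: 'b' x 3 (positions 0-2)
  Group 2: 'e' x 6 (positions 3-8)
  Group 3: 'd' x 1 (positions 9-9)
  Group 4: 'b' x 5 (positions 10-14)
Total groups: 4

4


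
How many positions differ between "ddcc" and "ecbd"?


Comparing "ddcc" and "ecbd" position by position:
  Position 0: 'd' vs 'e' => DIFFER
  Position 1: 'd' vs 'c' => DIFFER
  Position 2: 'c' vs 'b' => DIFFER
  Position 3: 'c' vs 'd' => DIFFER
Positions that differ: 4

4


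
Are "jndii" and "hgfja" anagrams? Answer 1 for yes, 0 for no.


Strings: "jndii", "hgfja"
Sorted first:  diijn
Sorted second: afghj
Differ at position 0: 'd' vs 'a' => not anagrams

0


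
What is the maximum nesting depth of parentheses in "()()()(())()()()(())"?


Input: "()()()(())()()()(())"
Tracking depth:
  Position 0 '(': depth becomes 1
  Position 1 ')': depth becomes 0
  Position 2 '(': depth becomes 1
  Position 3 ')': depth becomes 0
  Position 4 '(': depth becomes 1
  Position 5 ')': depth becomes 0
  Position 6 '(': depth becomes 1
  Position 7 '(': depth becomes 2
  Position 8 ')': depth becomes 1
  Position 9 ')': depth becomes 0
  Position 10 '(': depth becomes 1
  Position 11 ')': depth becomes 0
  Position 12 '(': depth becomes 1
  Position 13 ')': depth becomes 0
  Position 14 '(': depth becomes 1
  Position 15 ')': depth becomes 0
  Position 16 '(': depth becomes 1
  Position 17 '(': depth becomes 2
  Position 18 ')': depth becomes 1
  Position 19 ')': depth becomes 0
Maximum depth reached: 2

2


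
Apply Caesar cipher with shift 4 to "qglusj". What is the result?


Caesar cipher: shift "qglusj" by 4
  'q' (pos 16) + 4 = pos 20 = 'u'
  'g' (pos 6) + 4 = pos 10 = 'k'
  'l' (pos 11) + 4 = pos 15 = 'p'
  'u' (pos 20) + 4 = pos 24 = 'y'
  's' (pos 18) + 4 = pos 22 = 'w'
  'j' (pos 9) + 4 = pos 13 = 'n'
Result: ukpywn

ukpywn


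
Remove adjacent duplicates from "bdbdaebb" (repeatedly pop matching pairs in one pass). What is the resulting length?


Input: bdbdaebb
Stack-based adjacent duplicate removal:
  Read 'b': push. Stack: b
  Read 'd': push. Stack: bd
  Read 'b': push. Stack: bdb
  Read 'd': push. Stack: bdbd
  Read 'a': push. Stack: bdbda
  Read 'e': push. Stack: bdbdae
  Read 'b': push. Stack: bdbdaeb
  Read 'b': matches stack top 'b' => pop. Stack: bdbdae
Final stack: "bdbdae" (length 6)

6


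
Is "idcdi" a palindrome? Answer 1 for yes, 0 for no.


Input: idcdi
Reversed: idcdi
  Compare pos 0 ('i') with pos 4 ('i'): match
  Compare pos 1 ('d') with pos 3 ('d'): match
Result: palindrome

1


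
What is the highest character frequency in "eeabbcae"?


Input: eeabbcae
Character counts:
  'a': 2
  'b': 2
  'c': 1
  'e': 3
Maximum frequency: 3

3


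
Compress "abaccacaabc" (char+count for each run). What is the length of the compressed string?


Input: abaccacaabc
Runs:
  'a' x 1 => "a1"
  'b' x 1 => "b1"
  'a' x 1 => "a1"
  'c' x 2 => "c2"
  'a' x 1 => "a1"
  'c' x 1 => "c1"
  'a' x 2 => "a2"
  'b' x 1 => "b1"
  'c' x 1 => "c1"
Compressed: "a1b1a1c2a1c1a2b1c1"
Compressed length: 18

18


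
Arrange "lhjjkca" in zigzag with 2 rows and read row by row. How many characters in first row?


Zigzag "lhjjkca" into 2 rows:
Placing characters:
  'l' => row 0
  'h' => row 1
  'j' => row 0
  'j' => row 1
  'k' => row 0
  'c' => row 1
  'a' => row 0
Rows:
  Row 0: "ljka"
  Row 1: "hjc"
First row length: 4

4


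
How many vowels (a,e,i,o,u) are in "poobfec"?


Input: poobfec
Checking each character:
  'p' at position 0: consonant
  'o' at position 1: vowel (running total: 1)
  'o' at position 2: vowel (running total: 2)
  'b' at position 3: consonant
  'f' at position 4: consonant
  'e' at position 5: vowel (running total: 3)
  'c' at position 6: consonant
Total vowels: 3

3


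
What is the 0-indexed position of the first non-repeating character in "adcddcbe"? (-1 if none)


Input: adcddcbe
Character frequencies:
  'a': 1
  'b': 1
  'c': 2
  'd': 3
  'e': 1
Scanning left to right for freq == 1:
  Position 0 ('a'): unique! => answer = 0

0


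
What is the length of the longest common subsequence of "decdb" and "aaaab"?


LCS of "decdb" and "aaaab"
DP table:
           a    a    a    a    b
      0    0    0    0    0    0
  d   0    0    0    0    0    0
  e   0    0    0    0    0    0
  c   0    0    0    0    0    0
  d   0    0    0    0    0    0
  b   0    0    0    0    0    1
LCS length = dp[5][5] = 1

1


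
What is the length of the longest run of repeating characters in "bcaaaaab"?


Input: "bcaaaaab"
Scanning for longest run:
  Position 1 ('c'): new char, reset run to 1
  Position 2 ('a'): new char, reset run to 1
  Position 3 ('a'): continues run of 'a', length=2
  Position 4 ('a'): continues run of 'a', length=3
  Position 5 ('a'): continues run of 'a', length=4
  Position 6 ('a'): continues run of 'a', length=5
  Position 7 ('b'): new char, reset run to 1
Longest run: 'a' with length 5

5


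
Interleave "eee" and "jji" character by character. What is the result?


Interleaving "eee" and "jji":
  Position 0: 'e' from first, 'j' from second => "ej"
  Position 1: 'e' from first, 'j' from second => "ej"
  Position 2: 'e' from first, 'i' from second => "ei"
Result: ejejei

ejejei


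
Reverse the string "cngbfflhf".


Input: cngbfflhf
Reading characters right to left:
  Position 8: 'f'
  Position 7: 'h'
  Position 6: 'l'
  Position 5: 'f'
  Position 4: 'f'
  Position 3: 'b'
  Position 2: 'g'
  Position 1: 'n'
  Position 0: 'c'
Reversed: fhlffbgnc

fhlffbgnc


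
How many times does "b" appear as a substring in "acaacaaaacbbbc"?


Searching for "b" in "acaacaaaacbbbc"
Scanning each position:
  Position 0: "a" => no
  Position 1: "c" => no
  Position 2: "a" => no
  Position 3: "a" => no
  Position 4: "c" => no
  Position 5: "a" => no
  Position 6: "a" => no
  Position 7: "a" => no
  Position 8: "a" => no
  Position 9: "c" => no
  Position 10: "b" => MATCH
  Position 11: "b" => MATCH
  Position 12: "b" => MATCH
  Position 13: "c" => no
Total occurrences: 3

3


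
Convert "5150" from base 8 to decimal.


Input: "5150" in base 8
Positional expansion:
  Digit '5' (value 5) x 8^3 = 2560
  Digit '1' (value 1) x 8^2 = 64
  Digit '5' (value 5) x 8^1 = 40
  Digit '0' (value 0) x 8^0 = 0
Sum = 2664

2664


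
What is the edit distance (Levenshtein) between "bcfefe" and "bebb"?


Computing edit distance: "bcfefe" -> "bebb"
DP table:
           b    e    b    b
      0    1    2    3    4
  b   1    0    1    2    3
  c   2    1    1    2    3
  f   3    2    2    2    3
  e   4    3    2    3    3
  f   5    4    3    3    4
  e   6    5    4    4    4
Edit distance = dp[6][4] = 4

4


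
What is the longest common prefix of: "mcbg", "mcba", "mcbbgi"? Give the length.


Words: mcbg, mcba, mcbbgi
  Position 0: all 'm' => match
  Position 1: all 'c' => match
  Position 2: all 'b' => match
  Position 3: ('g', 'a', 'b') => mismatch, stop
LCP = "mcb" (length 3)

3


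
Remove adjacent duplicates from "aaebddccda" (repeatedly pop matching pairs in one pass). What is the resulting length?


Input: aaebddccda
Stack-based adjacent duplicate removal:
  Read 'a': push. Stack: a
  Read 'a': matches stack top 'a' => pop. Stack: (empty)
  Read 'e': push. Stack: e
  Read 'b': push. Stack: eb
  Read 'd': push. Stack: ebd
  Read 'd': matches stack top 'd' => pop. Stack: eb
  Read 'c': push. Stack: ebc
  Read 'c': matches stack top 'c' => pop. Stack: eb
  Read 'd': push. Stack: ebd
  Read 'a': push. Stack: ebda
Final stack: "ebda" (length 4)

4


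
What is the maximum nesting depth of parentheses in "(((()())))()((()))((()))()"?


Input: "(((()())))()((()))((()))()"
Tracking depth:
  Position 0 '(': depth becomes 1
  Position 1 '(': depth becomes 2
  Position 2 '(': depth becomes 3
  Position 3 '(': depth becomes 4
  Position 4 ')': depth becomes 3
  Position 5 '(': depth becomes 4
  Position 6 ')': depth becomes 3
  Position 7 ')': depth becomes 2
  Position 8 ')': depth becomes 1
  Position 9 ')': depth becomes 0
  Position 10 '(': depth becomes 1
  Position 11 ')': depth becomes 0
  Position 12 '(': depth becomes 1
  Position 13 '(': depth becomes 2
  Position 14 '(': depth becomes 3
  Position 15 ')': depth becomes 2
  Position 16 ')': depth becomes 1
  Position 17 ')': depth becomes 0
  Position 18 '(': depth becomes 1
  Position 19 '(': depth becomes 2
  Position 20 '(': depth becomes 3
  Position 21 ')': depth becomes 2
  Position 22 ')': depth becomes 1
  Position 23 ')': depth becomes 0
  Position 24 '(': depth becomes 1
  Position 25 ')': depth becomes 0
Maximum depth reached: 4

4


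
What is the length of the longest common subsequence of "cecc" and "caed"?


LCS of "cecc" and "caed"
DP table:
           c    a    e    d
      0    0    0    0    0
  c   0    1    1    1    1
  e   0    1    1    2    2
  c   0    1    1    2    2
  c   0    1    1    2    2
LCS length = dp[4][4] = 2

2


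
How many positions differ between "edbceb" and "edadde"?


Comparing "edbceb" and "edadde" position by position:
  Position 0: 'e' vs 'e' => same
  Position 1: 'd' vs 'd' => same
  Position 2: 'b' vs 'a' => DIFFER
  Position 3: 'c' vs 'd' => DIFFER
  Position 4: 'e' vs 'd' => DIFFER
  Position 5: 'b' vs 'e' => DIFFER
Positions that differ: 4

4


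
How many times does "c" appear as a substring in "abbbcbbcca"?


Searching for "c" in "abbbcbbcca"
Scanning each position:
  Position 0: "a" => no
  Position 1: "b" => no
  Position 2: "b" => no
  Position 3: "b" => no
  Position 4: "c" => MATCH
  Position 5: "b" => no
  Position 6: "b" => no
  Position 7: "c" => MATCH
  Position 8: "c" => MATCH
  Position 9: "a" => no
Total occurrences: 3

3


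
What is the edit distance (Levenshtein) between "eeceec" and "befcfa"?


Computing edit distance: "eeceec" -> "befcfa"
DP table:
           b    e    f    c    f    a
      0    1    2    3    4    5    6
  e   1    1    1    2    3    4    5
  e   2    2    1    2    3    4    5
  c   3    3    2    2    2    3    4
  e   4    4    3    3    3    3    4
  e   5    5    4    4    4    4    4
  c   6    6    5    5    4    5    5
Edit distance = dp[6][6] = 5

5


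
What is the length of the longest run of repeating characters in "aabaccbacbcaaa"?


Input: "aabaccbacbcaaa"
Scanning for longest run:
  Position 1 ('a'): continues run of 'a', length=2
  Position 2 ('b'): new char, reset run to 1
  Position 3 ('a'): new char, reset run to 1
  Position 4 ('c'): new char, reset run to 1
  Position 5 ('c'): continues run of 'c', length=2
  Position 6 ('b'): new char, reset run to 1
  Position 7 ('a'): new char, reset run to 1
  Position 8 ('c'): new char, reset run to 1
  Position 9 ('b'): new char, reset run to 1
  Position 10 ('c'): new char, reset run to 1
  Position 11 ('a'): new char, reset run to 1
  Position 12 ('a'): continues run of 'a', length=2
  Position 13 ('a'): continues run of 'a', length=3
Longest run: 'a' with length 3

3


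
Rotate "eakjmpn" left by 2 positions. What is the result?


Input: "eakjmpn", rotate left by 2
First 2 characters: "ea"
Remaining characters: "kjmpn"
Concatenate remaining + first: "kjmpn" + "ea" = "kjmpnea"

kjmpnea


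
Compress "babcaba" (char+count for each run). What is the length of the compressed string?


Input: babcaba
Runs:
  'b' x 1 => "b1"
  'a' x 1 => "a1"
  'b' x 1 => "b1"
  'c' x 1 => "c1"
  'a' x 1 => "a1"
  'b' x 1 => "b1"
  'a' x 1 => "a1"
Compressed: "b1a1b1c1a1b1a1"
Compressed length: 14

14


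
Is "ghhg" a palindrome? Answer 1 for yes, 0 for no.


Input: ghhg
Reversed: ghhg
  Compare pos 0 ('g') with pos 3 ('g'): match
  Compare pos 1 ('h') with pos 2 ('h'): match
Result: palindrome

1


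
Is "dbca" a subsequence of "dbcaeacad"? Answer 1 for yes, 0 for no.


Check if "dbca" is a subsequence of "dbcaeacad"
Greedy scan:
  Position 0 ('d'): matches sub[0] = 'd'
  Position 1 ('b'): matches sub[1] = 'b'
  Position 2 ('c'): matches sub[2] = 'c'
  Position 3 ('a'): matches sub[3] = 'a'
  Position 4 ('e'): no match needed
  Position 5 ('a'): no match needed
  Position 6 ('c'): no match needed
  Position 7 ('a'): no match needed
  Position 8 ('d'): no match needed
All 4 characters matched => is a subsequence

1


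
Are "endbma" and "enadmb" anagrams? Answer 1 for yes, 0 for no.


Strings: "endbma", "enadmb"
Sorted first:  abdemn
Sorted second: abdemn
Sorted forms match => anagrams

1


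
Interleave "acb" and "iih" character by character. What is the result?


Interleaving "acb" and "iih":
  Position 0: 'a' from first, 'i' from second => "ai"
  Position 1: 'c' from first, 'i' from second => "ci"
  Position 2: 'b' from first, 'h' from second => "bh"
Result: aicibh

aicibh


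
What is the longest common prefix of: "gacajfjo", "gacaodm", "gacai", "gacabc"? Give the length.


Words: gacajfjo, gacaodm, gacai, gacabc
  Position 0: all 'g' => match
  Position 1: all 'a' => match
  Position 2: all 'c' => match
  Position 3: all 'a' => match
  Position 4: ('j', 'o', 'i', 'b') => mismatch, stop
LCP = "gaca" (length 4)

4


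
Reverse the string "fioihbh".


Input: fioihbh
Reading characters right to left:
  Position 6: 'h'
  Position 5: 'b'
  Position 4: 'h'
  Position 3: 'i'
  Position 2: 'o'
  Position 1: 'i'
  Position 0: 'f'
Reversed: hbhioif

hbhioif


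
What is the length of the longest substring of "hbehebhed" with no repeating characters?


Input: "hbehebhed"
Sliding window (track last position of each char):
  Position 0 ('h'): window [0,0] length 1 -- new best
  Position 1 ('b'): window [0,1] length 2 -- new best
  Position 2 ('e'): window [0,2] length 3 -- new best
  Position 3 ('h'): repeat (last at 0), move window start to 1
  Position 3 ('h'): window [1,3] length 3
  Position 4 ('e'): repeat (last at 2), move window start to 3
  Position 4 ('e'): window [3,4] length 2
  Position 5 ('b'): window [3,5] length 3
  Position 6 ('h'): repeat (last at 3), move window start to 4
  Position 6 ('h'): window [4,6] length 3
  Position 7 ('e'): repeat (last at 4), move window start to 5
  Position 7 ('e'): window [5,7] length 3
  Position 8 ('d'): window [5,8] length 4 -- new best
Longest substring with no repeats: "bhed" with length 4

4


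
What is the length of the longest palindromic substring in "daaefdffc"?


Input: "daaefdffc"
Checking substrings for palindromes:
  [4:7] "fdf" (len 3) => palindrome
  [1:3] "aa" (len 2) => palindrome
  [6:8] "ff" (len 2) => palindrome
Longest palindromic substring: "fdf" with length 3

3
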